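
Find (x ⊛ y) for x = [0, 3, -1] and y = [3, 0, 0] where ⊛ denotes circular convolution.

(x ⊛ y)[n] = Σ(m=0 to 2) x[m] · y[(n-m) mod 3]

Computing each output sample:
(x ⊛ y)[0] = 0
(x ⊛ y)[1] = 9
(x ⊛ y)[2] = -3

x ⊛ y = [0, 9, -3]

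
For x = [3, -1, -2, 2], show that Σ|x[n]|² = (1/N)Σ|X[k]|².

Time domain:
Σ|x[n]|² = |3|² + |-1|² + |-2|² + |2|² = 18.0000

Frequency domain:
(1/4)Σ|X[k]|² = (1/4)(|2|² + |5+3i|² + |0|² + |5-3i|²) = (1/4)·72.0000 = 18.0000

Both sides agree, confirming Parseval's theorem.

Σ|x[n]|² = (1/N)Σ|X[k]|² = 18.0000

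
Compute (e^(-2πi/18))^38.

Since ω_18^18 = 1, powers reduce modulo 18.
38 mod 18 = 2
So ω_18^38 = ω_18^2 = e^(-2πi·2/18)

ω_18^38 = ω_18^2 = 0.7660-0.6428i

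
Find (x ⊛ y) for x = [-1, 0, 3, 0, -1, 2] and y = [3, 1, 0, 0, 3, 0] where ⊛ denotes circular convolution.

(x ⊛ y)[n] = Σ(m=0 to 5) x[m] · y[(n-m) mod 6]

Computing each output sample:
(x ⊛ y)[0] = 8
(x ⊛ y)[1] = -1
(x ⊛ y)[2] = 6
(x ⊛ y)[3] = 9
(x ⊛ y)[4] = -6
(x ⊛ y)[5] = 5

x ⊛ y = [8, -1, 6, 9, -6, 5]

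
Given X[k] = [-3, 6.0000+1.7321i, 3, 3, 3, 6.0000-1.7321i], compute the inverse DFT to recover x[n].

x[n] = (1/6) Σ(k=0 to 5) X[k] · e^(2πikn/6)

Computing each x[n]:
x[0] = 3
x[1] = -1
x[2] = -2
x[3] = -2
x[4] = -1
x[5] = 0

x = [3, -1, -2, -2, -1, 0]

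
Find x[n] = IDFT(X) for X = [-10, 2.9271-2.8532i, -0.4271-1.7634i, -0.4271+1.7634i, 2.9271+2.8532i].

x[n] = (1/5) Σ(k=0 to 4) X[k] · e^(2πikn/5)

Computing each x[n]:
x[0] = -1
x[1] = 0
x[2] = -3
x[3] = -3
x[4] = -3

x = [-1, 0, -3, -3, -3]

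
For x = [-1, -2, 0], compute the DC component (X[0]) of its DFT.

X[0] = Σ(n=0 to 2) x[n] · ω_3^0 = Σ x[n]
= (-1) + (-2) + (0)

X[0] = -3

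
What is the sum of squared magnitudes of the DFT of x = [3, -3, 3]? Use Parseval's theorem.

Parseval: Σ|x[n]|² = (1/N)Σ|X[k]|², so Σ|X[k]|² = N·Σ|x[n]|² = 3·27.0000

Σ|X[k]|² = N·Σ|x[n]|² = 3·27.0000 = 81.0000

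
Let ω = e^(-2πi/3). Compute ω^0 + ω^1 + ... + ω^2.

Sum of all nth roots of unity equals 0 for n > 1 (geometric series with r ≠ 1).

0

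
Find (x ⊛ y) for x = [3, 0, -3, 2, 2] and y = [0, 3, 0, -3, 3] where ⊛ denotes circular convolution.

(x ⊛ y)[n] = Σ(m=0 to 4) x[m] · y[(n-m) mod 5]

Computing each output sample:
(x ⊛ y)[0] = 15
(x ⊛ y)[1] = -6
(x ⊛ y)[2] = 0
(x ⊛ y)[3] = -12
(x ⊛ y)[4] = 15

x ⊛ y = [15, -6, 0, -12, 15]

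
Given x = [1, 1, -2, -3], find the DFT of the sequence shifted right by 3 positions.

Time shift by 3: X_shifted[k] = ω_4^(3k) · X[k]
Shifted x = [1, -2, -3, 1]

DFT(x[n-3]) = [-3, 4+3i, -1, 4-3i]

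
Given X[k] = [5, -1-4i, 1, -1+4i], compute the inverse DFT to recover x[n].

x[n] = (1/4) Σ(k=0 to 3) X[k] · e^(2πikn/4)

Computing each x[n]:
x[0] = 1
x[1] = 3
x[2] = 2
x[3] = -1

x = [1, 3, 2, -1]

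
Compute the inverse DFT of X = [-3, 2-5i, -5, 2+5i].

x[n] = (1/4) Σ(k=0 to 3) X[k] · e^(2πikn/4)

Computing each x[n]:
x[0] = -1
x[1] = 3
x[2] = -3
x[3] = -2

x = [-1, 3, -3, -2]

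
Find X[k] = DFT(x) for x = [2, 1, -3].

X[k] = Σ(n=0 to 2) x[n] · ω_3^(nk)
where ω_3 = e^(-2πi/3)

Computing each X[k]:
X[0] = 0
X[1] = 3.0000-3.4641i
X[2] = 3.0000+3.4641i

X = [0, 3.0000-3.4641i, 3.0000+3.4641i]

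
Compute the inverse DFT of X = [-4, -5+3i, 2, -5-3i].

x[n] = (1/4) Σ(k=0 to 3) X[k] · e^(2πikn/4)

Computing each x[n]:
x[0] = -3
x[1] = -3
x[2] = 2
x[3] = 0

x = [-3, -3, 2, 0]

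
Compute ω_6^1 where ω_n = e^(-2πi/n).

ω_6^1 = e^(-2πi·1/6)
= cos(-2π·1/6) + i·sin(-2π·1/6)
= cos(-2π/6) + i·sin(-2π/6)

ω_6^1 = cos(-2π/6) + i·sin(-2π/6) = 0.5000-0.8660i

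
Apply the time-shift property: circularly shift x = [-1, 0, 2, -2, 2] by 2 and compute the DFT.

Time shift by 2: X_shifted[k] = ω_5^(2k) · X[k]
Shifted x = [-2, 2, -1, 0, 2]

DFT(x[n-2]) = [1, 0.0451+0.5878i, -5.5451-0.9511i, -5.5451+0.9511i, 0.0451-0.5878i]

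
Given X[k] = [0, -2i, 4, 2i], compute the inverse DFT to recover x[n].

x[n] = (1/4) Σ(k=0 to 3) X[k] · e^(2πikn/4)

Computing each x[n]:
x[0] = 1
x[1] = 0
x[2] = 1
x[3] = -2

x = [1, 0, 1, -2]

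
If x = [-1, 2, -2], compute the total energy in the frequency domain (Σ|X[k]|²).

Parseval: Σ|x[n]|² = (1/N)Σ|X[k]|², so Σ|X[k]|² = N·Σ|x[n]|² = 3·9.0000

Σ|X[k]|² = N·Σ|x[n]|² = 3·9.0000 = 27.0000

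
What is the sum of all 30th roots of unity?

Sum of all nth roots of unity equals 0 for n > 1 (geometric series with r ≠ 1).

0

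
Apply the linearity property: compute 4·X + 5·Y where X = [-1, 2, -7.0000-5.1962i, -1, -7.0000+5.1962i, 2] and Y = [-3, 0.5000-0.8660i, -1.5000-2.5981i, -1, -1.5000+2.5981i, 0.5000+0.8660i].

By linearity: DFT(4x + 5y) = 4·DFT(x) + 5·DFT(y)
= 4·[-1, 2, -7.0000-5.1962i, -1, -7.0000+5.1962i, 2] + 5·[-3, 0.5000-0.8660i, -1.5000-2.5981i, -1, -1.5000+2.5981i, 0.5000+0.8660i]

Computing element-wise:
Z[0] = 4·(-1) + 5·(-3) = -19
Z[1] = 4·(2) + 5·(0.5000-0.8660i) = 10.5000-4.3300i
Z[2] = 4·(-7.0000-5.1962i) + 5·(-1.5000-2.5981i) = -35.5000-33.7753i
Z[3] = 4·(-1) + 5·(-1) = -9
Z[4] = 4·(-7.0000+5.1962i) + 5·(-1.5000+2.5981i) = -35.5000+33.7753i
Z[5] = 4·(2) + 5·(0.5000+0.8660i) = 10.5000+4.3300i

DFT(4x + 5y) = 4·X + 5·Y = [-19, 10.5000-4.3300i, -35.5000-33.7753i, -9, -35.5000+33.7753i, 10.5000+4.3300i]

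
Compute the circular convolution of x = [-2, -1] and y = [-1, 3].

(x ⊛ y)[n] = Σ(m=0 to 1) x[m] · y[(n-m) mod 2]

Computing each output sample:
(x ⊛ y)[0] = -1
(x ⊛ y)[1] = -5

x ⊛ y = [-1, -5]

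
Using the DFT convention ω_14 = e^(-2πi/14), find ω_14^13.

ω_14^13 = e^(-2πi·13/14)
= cos(-2π·13/14) + i·sin(-2π·13/14)
= cos(-26π/14) + i·sin(-26π/14)

ω_14^13 = cos(-26π/14) + i·sin(-26π/14) = 0.9010+0.4339i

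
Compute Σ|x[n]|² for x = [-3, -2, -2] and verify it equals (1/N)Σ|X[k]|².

Time domain:
Σ|x[n]|² = |-3|² + |-2|² + |-2|² = 17.0000

Frequency domain:
(1/3)Σ|X[k]|² = (1/3)(|-7|² + |-1|² + |-1|²) = (1/3)·51.0000 = 17.0000

Both sides agree, confirming Parseval's theorem.

Σ|x[n]|² = (1/N)Σ|X[k]|² = 17.0000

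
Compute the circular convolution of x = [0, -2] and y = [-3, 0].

(x ⊛ y)[n] = Σ(m=0 to 1) x[m] · y[(n-m) mod 2]

Computing each output sample:
(x ⊛ y)[0] = 0
(x ⊛ y)[1] = 6

x ⊛ y = [0, 6]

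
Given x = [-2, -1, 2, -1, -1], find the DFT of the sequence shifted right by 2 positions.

Time shift by 2: X_shifted[k] = ω_5^(2k) · X[k]
Shifted x = [-1, -1, -2, -1, 2]

DFT(x[n-2]) = [-3, 1.7361+3.4410i, -2.7361+0.8123i, -2.7361-0.8123i, 1.7361-3.4410i]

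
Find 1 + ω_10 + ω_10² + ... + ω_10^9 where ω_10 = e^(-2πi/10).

Sum of all nth roots of unity equals 0 for n > 1 (geometric series with r ≠ 1).

0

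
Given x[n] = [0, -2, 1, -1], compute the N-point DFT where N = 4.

X[k] = Σ(n=0 to 3) x[n] · ω_4^(nk)
where ω_4 = e^(-2πi/4)

Computing each X[k]:
X[0] = -2
X[1] = -1+1i
X[2] = 4
X[3] = -1-1i

X = [-2, -1+1i, 4, -1-1i]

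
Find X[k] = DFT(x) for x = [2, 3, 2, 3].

X[k] = Σ(n=0 to 3) x[n] · ω_4^(nk)
where ω_4 = e^(-2πi/4)

Computing each X[k]:
X[0] = 10
X[1] = 0
X[2] = -2
X[3] = 0

X = [10, 0, -2, 0]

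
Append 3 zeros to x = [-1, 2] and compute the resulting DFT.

Original 2-point DFT: [1, -3]
Zero-padded 5-point DFT provides frequency interpolation.

DFT_5([x, 0, ...]) = [1, -0.3820-1.9021i, -2.6180-1.1756i, -2.6180+1.1756i, -0.3820+1.9021i]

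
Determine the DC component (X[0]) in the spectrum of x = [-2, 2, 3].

X[0] = Σ(n=0 to 2) x[n] · ω_3^0 = Σ x[n]
= (-2) + (2) + (3)

X[0] = 3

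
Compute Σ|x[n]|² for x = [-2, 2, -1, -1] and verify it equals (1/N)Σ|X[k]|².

Time domain:
Σ|x[n]|² = |-2|² + |2|² + |-1|² + |-1|² = 10.0000

Frequency domain:
(1/4)Σ|X[k]|² = (1/4)(|-2|² + |-1-3i|² + |-4|² + |-1+3i|²) = (1/4)·40.0000 = 10.0000

Both sides agree, confirming Parseval's theorem.

Σ|x[n]|² = (1/N)Σ|X[k]|² = 10.0000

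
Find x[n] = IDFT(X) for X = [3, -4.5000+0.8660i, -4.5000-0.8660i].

x[n] = (1/3) Σ(k=0 to 2) X[k] · e^(2πikn/3)

Computing each x[n]:
x[0] = -2
x[1] = 2
x[2] = 3

x = [-2, 2, 3]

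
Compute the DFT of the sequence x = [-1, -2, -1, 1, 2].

X[k] = Σ(n=0 to 4) x[n] · ω_5^(nk)
where ω_5 = e^(-2πi/5)

Computing each X[k]:
X[0] = -1
X[1] = -1.0000+4.9798i
X[2] = -1.0000+0.4490i
X[3] = -1.0000-0.4490i
X[4] = -1.0000-4.9798i

X = [-1, -1.0000+4.9798i, -1.0000+0.4490i, -1.0000-0.4490i, -1.0000-4.9798i]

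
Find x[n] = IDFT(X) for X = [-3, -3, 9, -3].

x[n] = (1/4) Σ(k=0 to 3) X[k] · e^(2πikn/4)

Computing each x[n]:
x[0] = 0
x[1] = -3
x[2] = 3
x[3] = -3

x = [0, -3, 3, -3]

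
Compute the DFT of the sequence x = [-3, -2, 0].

X[k] = Σ(n=0 to 2) x[n] · ω_3^(nk)
where ω_3 = e^(-2πi/3)

Computing each X[k]:
X[0] = -5
X[1] = -2.0000+1.7321i
X[2] = -2.0000-1.7321i

X = [-5, -2.0000+1.7321i, -2.0000-1.7321i]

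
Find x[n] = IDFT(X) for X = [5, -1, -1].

x[n] = (1/3) Σ(k=0 to 2) X[k] · e^(2πikn/3)

Computing each x[n]:
x[0] = 1
x[1] = 2
x[2] = 2

x = [1, 2, 2]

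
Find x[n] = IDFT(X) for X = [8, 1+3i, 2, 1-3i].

x[n] = (1/4) Σ(k=0 to 3) X[k] · e^(2πikn/4)

Computing each x[n]:
x[0] = 3
x[1] = 0
x[2] = 2
x[3] = 3

x = [3, 0, 2, 3]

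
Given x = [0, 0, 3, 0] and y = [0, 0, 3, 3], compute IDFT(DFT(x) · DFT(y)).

(x ⊛ y)[n] = Σ(m=0 to 3) x[m] · y[(n-m) mod 4]

Computing each output sample:
(x ⊛ y)[0] = 9
(x ⊛ y)[1] = 9
(x ⊛ y)[2] = 0
(x ⊛ y)[3] = 0

x ⊛ y = [9, 9, 0, 0]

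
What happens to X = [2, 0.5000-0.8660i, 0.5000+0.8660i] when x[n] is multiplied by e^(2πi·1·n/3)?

Modulation property: DFT(ω_3^(-1n)·x[n]) = X[(k-1) mod 3], so circularly shift X by 1 positions.

X[k-1] = [0.5000+0.8660i, 2, 0.5000-0.8660i]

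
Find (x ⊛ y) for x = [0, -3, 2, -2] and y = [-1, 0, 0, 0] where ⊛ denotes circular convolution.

(x ⊛ y)[n] = Σ(m=0 to 3) x[m] · y[(n-m) mod 4]

Computing each output sample:
(x ⊛ y)[0] = 0
(x ⊛ y)[1] = 3
(x ⊛ y)[2] = -2
(x ⊛ y)[3] = 2

x ⊛ y = [0, 3, -2, 2]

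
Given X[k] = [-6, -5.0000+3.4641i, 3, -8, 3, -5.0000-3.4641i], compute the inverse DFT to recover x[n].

x[n] = (1/6) Σ(k=0 to 5) X[k] · e^(2πikn/6)

Computing each x[n]:
x[0] = -3
x[1] = -2
x[2] = -3
x[3] = 3
x[4] = -1
x[5] = 0

x = [-3, -2, -3, 3, -1, 0]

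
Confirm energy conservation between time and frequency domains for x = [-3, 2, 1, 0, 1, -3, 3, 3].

Time domain:
Σ|x[n]|² = |-3|² + |2|² + |1|² + |0|² + |1|² + |-3|² + |3|² + |3|² = 42.0000

Frequency domain:
(1/8)Σ|X[k]|² = (1/8)(|4|² + |1.6569+0.5858i|² + |-6+4i|² + |-9.6569-3.4142i|² + |0|² + |-9.6569+3.4142i|² + |-6-4i|² + |1.6569-0.5858i|²) = (1/8)·336.0000 = 42.0000

Both sides agree, confirming Parseval's theorem.

Σ|x[n]|² = (1/N)Σ|X[k]|² = 42.0000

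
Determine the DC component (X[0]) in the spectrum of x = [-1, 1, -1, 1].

X[0] = Σ(n=0 to 3) x[n] · ω_4^0 = Σ x[n]
= (-1) + (1) + (-1) + (1)

X[0] = 0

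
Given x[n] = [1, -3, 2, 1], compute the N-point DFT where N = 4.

X[k] = Σ(n=0 to 3) x[n] · ω_4^(nk)
where ω_4 = e^(-2πi/4)

Computing each X[k]:
X[0] = 1
X[1] = -1+4i
X[2] = 5
X[3] = -1-4i

X = [1, -1+4i, 5, -1-4i]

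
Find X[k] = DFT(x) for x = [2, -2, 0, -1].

X[k] = Σ(n=0 to 3) x[n] · ω_4^(nk)
where ω_4 = e^(-2πi/4)

Computing each X[k]:
X[0] = -1
X[1] = 2+1i
X[2] = 5
X[3] = 2-1i

X = [-1, 2+1i, 5, 2-1i]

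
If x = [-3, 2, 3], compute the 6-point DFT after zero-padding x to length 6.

Original 3-point DFT: [2, -5.5000+0.8660i, -5.5000-0.8660i]
Zero-padded 6-point DFT provides frequency interpolation.

DFT_6([x, 0, ...]) = [2, -3.5000-4.3301i, -5.5000+0.8660i, -2, -5.5000-0.8660i, -3.5000+4.3301i]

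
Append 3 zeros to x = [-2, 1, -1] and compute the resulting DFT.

Original 3-point DFT: [-2, -2.0000-1.7321i, -2.0000+1.7321i]
Zero-padded 6-point DFT provides frequency interpolation.

DFT_6([x, 0, ...]) = [-2, -1, -2.0000-1.7321i, -4, -2.0000+1.7321i, -1]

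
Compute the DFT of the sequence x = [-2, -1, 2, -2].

X[k] = Σ(n=0 to 3) x[n] · ω_4^(nk)
where ω_4 = e^(-2πi/4)

Computing each X[k]:
X[0] = -3
X[1] = -4-1i
X[2] = 3
X[3] = -4+1i

X = [-3, -4-1i, 3, -4+1i]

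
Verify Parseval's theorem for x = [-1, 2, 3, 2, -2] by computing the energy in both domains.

Time domain:
Σ|x[n]|² = |-1|² + |2|² + |3|² + |2|² + |-2|² = 22.0000

Frequency domain:
(1/5)Σ|X[k]|² = (1/5)(|4|² + |-5.0451-4.3920i|² + |0.5451-1.4001i|² + |0.5451+1.4001i|² + |-5.0451+4.3920i|²) = (1/5)·110.0000 = 22.0000

Both sides agree, confirming Parseval's theorem.

Σ|x[n]|² = (1/N)Σ|X[k]|² = 22.0000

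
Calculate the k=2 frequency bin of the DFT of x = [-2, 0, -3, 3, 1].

X[2] = Σ(n=0 to 4) x[n] · ω_5^(2n) where ω_5 = e^(-2πi/5)
= (-2)·ω_5^0 + (0)·ω_5^2 + (-3)·ω_5^4 + (3)·ω_5^6 + (1)·ω_5^8

X[2] = -2.8090-5.1186i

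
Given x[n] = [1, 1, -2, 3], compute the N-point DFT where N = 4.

X[k] = Σ(n=0 to 3) x[n] · ω_4^(nk)
where ω_4 = e^(-2πi/4)

Computing each X[k]:
X[0] = 3
X[1] = 3+2i
X[2] = -5
X[3] = 3-2i

X = [3, 3+2i, -5, 3-2i]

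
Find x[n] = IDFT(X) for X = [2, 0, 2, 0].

x[n] = (1/4) Σ(k=0 to 3) X[k] · e^(2πikn/4)

Computing each x[n]:
x[0] = 1
x[1] = 0
x[2] = 1
x[3] = 0

x = [1, 0, 1, 0]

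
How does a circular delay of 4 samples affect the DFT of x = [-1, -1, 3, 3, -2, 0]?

Time shift by 4: X_shifted[k] = ω_6^(4k) · X[k]
Shifted x = [3, 3, -2, 0, -1, -1]

DFT(x[n-4]) = [2, 5.5000-2.5981i, 3.5000-4.3301i, -2, 3.5000+4.3301i, 5.5000+2.5981i]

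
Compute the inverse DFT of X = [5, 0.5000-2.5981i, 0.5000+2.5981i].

x[n] = (1/3) Σ(k=0 to 2) X[k] · e^(2πikn/3)

Computing each x[n]:
x[0] = 2
x[1] = 3
x[2] = 0

x = [2, 3, 0]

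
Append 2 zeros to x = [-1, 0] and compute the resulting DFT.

Original 2-point DFT: [-1, -1]
Zero-padded 4-point DFT provides frequency interpolation.

DFT_4([x, 0, ...]) = [-1, -1, -1, -1]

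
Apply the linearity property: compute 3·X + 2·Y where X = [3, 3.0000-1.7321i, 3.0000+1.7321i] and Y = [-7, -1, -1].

By linearity: DFT(3x + 2y) = 3·DFT(x) + 2·DFT(y)
= 3·[3, 3.0000-1.7321i, 3.0000+1.7321i] + 2·[-7, -1, -1]

Computing element-wise:
Z[0] = 3·(3) + 2·(-7) = -5
Z[1] = 3·(3.0000-1.7321i) + 2·(-1) = 7.0000-5.1963i
Z[2] = 3·(3.0000+1.7321i) + 2·(-1) = 7.0000+5.1963i

DFT(3x + 2y) = 3·X + 2·Y = [-5, 7.0000-5.1963i, 7.0000+5.1963i]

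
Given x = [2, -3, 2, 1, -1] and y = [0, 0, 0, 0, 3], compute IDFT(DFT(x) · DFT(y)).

(x ⊛ y)[n] = Σ(m=0 to 4) x[m] · y[(n-m) mod 5]

Computing each output sample:
(x ⊛ y)[0] = -9
(x ⊛ y)[1] = 6
(x ⊛ y)[2] = 3
(x ⊛ y)[3] = -3
(x ⊛ y)[4] = 6

x ⊛ y = [-9, 6, 3, -3, 6]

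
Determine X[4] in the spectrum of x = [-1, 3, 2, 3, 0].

X[4] = Σ(n=0 to 4) x[n] · ω_5^(4n) where ω_5 = e^(-2πi/5)
= (-1)·ω_5^0 + (3)·ω_5^4 + (2)·ω_5^8 + (3)·ω_5^12 + (0)·ω_5^16

X[4] = -4.1180+2.2654i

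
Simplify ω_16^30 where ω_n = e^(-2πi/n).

Since ω_16^16 = 1, powers reduce modulo 16.
30 mod 16 = 14
So ω_16^30 = ω_16^14 = e^(-2πi·14/16)

ω_16^30 = ω_16^14 = 0.7071+0.7071i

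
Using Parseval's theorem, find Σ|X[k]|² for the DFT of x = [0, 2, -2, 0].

Parseval: Σ|x[n]|² = (1/N)Σ|X[k]|², so Σ|X[k]|² = N·Σ|x[n]|² = 4·8.0000

Σ|X[k]|² = N·Σ|x[n]|² = 4·8.0000 = 32.0000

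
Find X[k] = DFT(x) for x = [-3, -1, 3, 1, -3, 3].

X[k] = Σ(n=0 to 5) x[n] · ω_6^(nk)
where ω_6 = e^(-2πi/6)

Computing each X[k]:
X[0] = 0
X[1] = -3.0000-1.7321i
X[2] = -3.0000+8.6603i
X[3] = -6
X[4] = -3.0000-8.6603i
X[5] = -3.0000+1.7321i

X = [0, -3.0000-1.7321i, -3.0000+8.6603i, -6, -3.0000-8.6603i, -3.0000+1.7321i]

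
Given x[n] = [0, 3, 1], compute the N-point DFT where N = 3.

X[k] = Σ(n=0 to 2) x[n] · ω_3^(nk)
where ω_3 = e^(-2πi/3)

Computing each X[k]:
X[0] = 4
X[1] = -2.0000-1.7321i
X[2] = -2.0000+1.7321i

X = [4, -2.0000-1.7321i, -2.0000+1.7321i]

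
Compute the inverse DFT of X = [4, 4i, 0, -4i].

x[n] = (1/4) Σ(k=0 to 3) X[k] · e^(2πikn/4)

Computing each x[n]:
x[0] = 1
x[1] = -1
x[2] = 1
x[3] = 3

x = [1, -1, 1, 3]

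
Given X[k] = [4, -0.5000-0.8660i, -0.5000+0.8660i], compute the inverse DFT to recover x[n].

x[n] = (1/3) Σ(k=0 to 2) X[k] · e^(2πikn/3)

Computing each x[n]:
x[0] = 1
x[1] = 2
x[2] = 1

x = [1, 2, 1]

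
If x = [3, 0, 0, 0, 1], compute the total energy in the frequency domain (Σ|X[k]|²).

Parseval: Σ|x[n]|² = (1/N)Σ|X[k]|², so Σ|X[k]|² = N·Σ|x[n]|² = 5·10.0000

Σ|X[k]|² = N·Σ|x[n]|² = 5·10.0000 = 50.0000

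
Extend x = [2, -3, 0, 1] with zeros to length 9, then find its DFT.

Original 4-point DFT: [0, 2+4i, 4, 2-4i]
Zero-padded 9-point DFT provides frequency interpolation.

DFT_9([x, 0, ...]) = [0, -0.7981+1.0623i, 0.9791+3.8204i, 4.5000+2.5981i, 4.3191+0.1600i, 4.3191-0.1600i, 4.5000-2.5981i, 0.9791-3.8204i, -0.7981-1.0623i]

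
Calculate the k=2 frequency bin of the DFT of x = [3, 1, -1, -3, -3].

X[2] = Σ(n=0 to 4) x[n] · ω_5^(2n) where ω_5 = e^(-2πi/5)
= (3)·ω_5^0 + (1)·ω_5^2 + (-1)·ω_5^4 + (-3)·ω_5^6 + (-3)·ω_5^8

X[2] = 3.3820-0.4490i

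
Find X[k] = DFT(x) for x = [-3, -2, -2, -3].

X[k] = Σ(n=0 to 3) x[n] · ω_4^(nk)
where ω_4 = e^(-2πi/4)

Computing each X[k]:
X[0] = -10
X[1] = -1-1i
X[2] = 0
X[3] = -1+1i

X = [-10, -1-1i, 0, -1+1i]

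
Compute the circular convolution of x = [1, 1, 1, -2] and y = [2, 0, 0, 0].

(x ⊛ y)[n] = Σ(m=0 to 3) x[m] · y[(n-m) mod 4]

Computing each output sample:
(x ⊛ y)[0] = 2
(x ⊛ y)[1] = 2
(x ⊛ y)[2] = 2
(x ⊛ y)[3] = -4

x ⊛ y = [2, 2, 2, -4]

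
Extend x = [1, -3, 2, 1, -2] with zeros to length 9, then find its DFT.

Original 5-point DFT: [-1, -2.9721+0.3633i, 5.9721+1.5388i, 5.9721-1.5388i, -2.9721-0.3633i]
Zero-padded 9-point DFT provides frequency interpolation.

DFT_9([x, 0, ...]) = [-1, 0.4285-0.2232i, -3.4324+1.8508i, 3.5000+6.0622i, 4.5039-0.5240i, 4.5039+0.5240i, 3.5000-6.0622i, -3.4324-1.8508i, 0.4285+0.2232i]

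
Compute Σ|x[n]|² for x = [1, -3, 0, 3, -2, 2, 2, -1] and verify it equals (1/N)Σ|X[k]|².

Time domain:
Σ|x[n]|² = |1|² + |-3|² + |0|² + |3|² + |-2|² + |2|² + |2|² + |-1|² = 32.0000

Frequency domain:
(1/8)Σ|X[k]|² = (1/8)(|2|² + |-3.3640+2.7071i|² + |-3+3i|² + |9.3640-1.2929i|² + |0|² + |9.3640+1.2929i|² + |-3-3i|² + |-3.3640-2.7071i|²) = (1/8)·256.0000 = 32.0000

Both sides agree, confirming Parseval's theorem.

Σ|x[n]|² = (1/N)Σ|X[k]|² = 32.0000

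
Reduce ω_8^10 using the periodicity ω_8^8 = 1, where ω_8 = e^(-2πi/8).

Since ω_8^8 = 1, powers reduce modulo 8.
10 mod 8 = 2
So ω_8^10 = ω_8^2 = e^(-2πi·2/8)

ω_8^10 = ω_8^2 = -1i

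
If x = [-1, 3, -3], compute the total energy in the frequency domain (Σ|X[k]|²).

Parseval: Σ|x[n]|² = (1/N)Σ|X[k]|², so Σ|X[k]|² = N·Σ|x[n]|² = 3·19.0000

Σ|X[k]|² = N·Σ|x[n]|² = 3·19.0000 = 57.0000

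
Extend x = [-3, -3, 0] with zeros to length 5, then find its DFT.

Original 3-point DFT: [-6, -1.5000+2.5981i, -1.5000-2.5981i]
Zero-padded 5-point DFT provides frequency interpolation.

DFT_5([x, 0, ...]) = [-6, -3.9271+2.8532i, -0.5729+1.7634i, -0.5729-1.7634i, -3.9271-2.8532i]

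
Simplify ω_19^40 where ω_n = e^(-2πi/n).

Since ω_19^19 = 1, powers reduce modulo 19.
40 mod 19 = 2
So ω_19^40 = ω_19^2 = e^(-2πi·2/19)

ω_19^40 = ω_19^2 = 0.7891-0.6142i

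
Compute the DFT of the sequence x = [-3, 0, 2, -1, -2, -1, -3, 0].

X[k] = Σ(n=0 to 7) x[n] · ω_8^(nk)
where ω_8 = e^(-2πi/8)

Computing each X[k]:
X[0] = -8
X[1] = 0.4142-5.0000i
X[2] = -4
X[3] = -2.4142+5.0000i
X[4] = -4
X[5] = -2.4142-5.0000i
X[6] = -4
X[7] = 0.4142+5.0000i

X = [-8, 0.4142-5.0000i, -4, -2.4142+5.0000i, -4, -2.4142-5.0000i, -4, 0.4142+5.0000i]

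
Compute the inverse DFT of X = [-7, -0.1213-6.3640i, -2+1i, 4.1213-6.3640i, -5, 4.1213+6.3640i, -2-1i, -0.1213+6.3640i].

x[n] = (1/8) Σ(k=0 to 7) X[k] · e^(2πikn/8)

Computing each x[n]:
x[0] = -1
x[1] = 1
x[2] = -1
x[3] = 3
x[4] = -3
x[5] = -2
x[6] = -1
x[7] = -3

x = [-1, 1, -1, 3, -3, -2, -1, -3]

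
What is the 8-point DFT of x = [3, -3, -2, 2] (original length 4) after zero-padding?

Original 4-point DFT: [0, 5+5i, 2, 5-5i]
Zero-padded 8-point DFT provides frequency interpolation.

DFT_8([x, 0, ...]) = [0, -0.5355+2.7071i, 5+5i, 6.5355-1.2929i, 2, 6.5355+1.2929i, 5-5i, -0.5355-2.7071i]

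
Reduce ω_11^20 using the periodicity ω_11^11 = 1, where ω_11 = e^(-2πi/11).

Since ω_11^11 = 1, powers reduce modulo 11.
20 mod 11 = 9
So ω_11^20 = ω_11^9 = e^(-2πi·9/11)

ω_11^20 = ω_11^9 = 0.4154+0.9096i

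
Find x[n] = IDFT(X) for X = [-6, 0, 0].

x[n] = (1/3) Σ(k=0 to 2) X[k] · e^(2πikn/3)

Computing each x[n]:
x[0] = -2
x[1] = -2
x[2] = -2

x = [-2, -2, -2]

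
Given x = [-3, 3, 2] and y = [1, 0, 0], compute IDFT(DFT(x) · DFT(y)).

(x ⊛ y)[n] = Σ(m=0 to 2) x[m] · y[(n-m) mod 3]

Computing each output sample:
(x ⊛ y)[0] = -3
(x ⊛ y)[1] = 3
(x ⊛ y)[2] = 2

x ⊛ y = [-3, 3, 2]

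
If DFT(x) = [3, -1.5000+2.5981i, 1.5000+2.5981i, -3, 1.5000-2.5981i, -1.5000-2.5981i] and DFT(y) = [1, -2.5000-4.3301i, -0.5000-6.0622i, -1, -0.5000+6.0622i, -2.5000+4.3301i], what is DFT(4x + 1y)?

By linearity: DFT(4x + 1y) = 4·DFT(x) + 1·DFT(y)
= 4·[3, -1.5000+2.5981i, 1.5000+2.5981i, -3, 1.5000-2.5981i, -1.5000-2.5981i] + 1·[1, -2.5000-4.3301i, -0.5000-6.0622i, -1, -0.5000+6.0622i, -2.5000+4.3301i]

Computing element-wise:
Z[0] = 4·(3) + 1·(1) = 13
Z[1] = 4·(-1.5000+2.5981i) + 1·(-2.5000-4.3301i) = -8.5000+6.0623i
Z[2] = 4·(1.5000+2.5981i) + 1·(-0.5000-6.0622i) = 5.5000+4.3302i
Z[3] = 4·(-3) + 1·(-1) = -13
Z[4] = 4·(1.5000-2.5981i) + 1·(-0.5000+6.0622i) = 5.5000-4.3302i
Z[5] = 4·(-1.5000-2.5981i) + 1·(-2.5000+4.3301i) = -8.5000-6.0623i

DFT(4x + 1y) = 4·X + 1·Y = [13, -8.5000+6.0623i, 5.5000+4.3302i, -13, 5.5000-4.3302i, -8.5000-6.0623i]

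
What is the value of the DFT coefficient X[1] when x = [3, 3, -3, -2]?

X[1] = Σ(n=0 to 3) x[n] · ω_4^(1n) where ω_4 = e^(-2πi/4)
= (3)·ω_4^0 + (3)·ω_4^1 + (-3)·ω_4^2 + (-2)·ω_4^3

X[1] = 6-5i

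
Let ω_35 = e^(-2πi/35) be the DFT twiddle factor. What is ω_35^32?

ω_35^32 = e^(-2πi·32/35)
= cos(-2π·32/35) + i·sin(-2π·32/35)
= cos(-64π/35) + i·sin(-64π/35)

ω_35^32 = cos(-64π/35) + i·sin(-64π/35) = 0.8584+0.5129i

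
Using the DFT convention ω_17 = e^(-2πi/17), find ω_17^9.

ω_17^9 = e^(-2πi·9/17)
= cos(-2π·9/17) + i·sin(-2π·9/17)
= cos(-18π/17) + i·sin(-18π/17)

ω_17^9 = cos(-18π/17) + i·sin(-18π/17) = -0.9830+0.1837i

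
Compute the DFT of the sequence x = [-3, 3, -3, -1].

X[k] = Σ(n=0 to 3) x[n] · ω_4^(nk)
where ω_4 = e^(-2πi/4)

Computing each X[k]:
X[0] = -4
X[1] = -4i
X[2] = -8
X[3] = 4i

X = [-4, -4i, -8, 4i]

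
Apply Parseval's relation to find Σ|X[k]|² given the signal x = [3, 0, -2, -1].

Parseval: Σ|x[n]|² = (1/N)Σ|X[k]|², so Σ|X[k]|² = N·Σ|x[n]|² = 4·14.0000

Σ|X[k]|² = N·Σ|x[n]|² = 4·14.0000 = 56.0000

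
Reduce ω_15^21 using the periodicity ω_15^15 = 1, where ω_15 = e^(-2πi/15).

Since ω_15^15 = 1, powers reduce modulo 15.
21 mod 15 = 6
So ω_15^21 = ω_15^6 = e^(-2πi·6/15)

ω_15^21 = ω_15^6 = -0.8090-0.5878i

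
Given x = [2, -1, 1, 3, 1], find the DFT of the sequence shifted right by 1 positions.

Time shift by 1: X_shifted[k] = ω_5^(1k) · X[k]
Shifted x = [1, 2, -1, 1, 3]

DFT(x[n-1]) = [6, 2.5451+2.1266i, -3.0451-1.3143i, -3.0451+1.3143i, 2.5451-2.1266i]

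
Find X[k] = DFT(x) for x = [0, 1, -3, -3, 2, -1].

X[k] = Σ(n=0 to 5) x[n] · ω_6^(nk)
where ω_6 = e^(-2πi/6)

Computing each X[k]:
X[0] = -4
X[1] = 3.5000+2.5981i
X[2] = -2.5000-6.0622i
X[3] = 2
X[4] = -2.5000+6.0622i
X[5] = 3.5000-2.5981i

X = [-4, 3.5000+2.5981i, -2.5000-6.0622i, 2, -2.5000+6.0622i, 3.5000-2.5981i]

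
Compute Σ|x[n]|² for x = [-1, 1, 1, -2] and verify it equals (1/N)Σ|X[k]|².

Time domain:
Σ|x[n]|² = |-1|² + |1|² + |1|² + |-2|² = 7.0000

Frequency domain:
(1/4)Σ|X[k]|² = (1/4)(|-1|² + |-2-3i|² + |1|² + |-2+3i|²) = (1/4)·28.0000 = 7.0000

Both sides agree, confirming Parseval's theorem.

Σ|x[n]|² = (1/N)Σ|X[k]|² = 7.0000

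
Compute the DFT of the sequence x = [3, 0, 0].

X[k] = Σ(n=0 to 2) x[n] · ω_3^(nk)
where ω_3 = e^(-2πi/3)

Computing each X[k]:
X[0] = 3
X[1] = 3
X[2] = 3

X = [3, 3, 3]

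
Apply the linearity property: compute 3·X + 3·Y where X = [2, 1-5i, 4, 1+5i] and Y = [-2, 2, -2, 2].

By linearity: DFT(3x + 3y) = 3·DFT(x) + 3·DFT(y)
= 3·[2, 1-5i, 4, 1+5i] + 3·[-2, 2, -2, 2]

Computing element-wise:
Z[0] = 3·(2) + 3·(-2) = 0
Z[1] = 3·(1-5i) + 3·(2) = 9-15i
Z[2] = 3·(4) + 3·(-2) = 6
Z[3] = 3·(1+5i) + 3·(2) = 9+15i

DFT(3x + 3y) = 3·X + 3·Y = [0, 9-15i, 6, 9+15i]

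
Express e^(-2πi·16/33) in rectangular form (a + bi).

ω_33^16 = e^(-2πi·16/33)
= cos(-2π·16/33) + i·sin(-2π·16/33)
= cos(-32π/33) + i·sin(-32π/33)

ω_33^16 = cos(-32π/33) + i·sin(-32π/33) = -0.9955-0.0951i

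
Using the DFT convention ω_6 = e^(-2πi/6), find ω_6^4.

ω_6^4 = e^(-2πi·4/6)
= cos(-2π·4/6) + i·sin(-2π·4/6)
= cos(-8π/6) + i·sin(-8π/6)

ω_6^4 = cos(-8π/6) + i·sin(-8π/6) = -0.5000+0.8660i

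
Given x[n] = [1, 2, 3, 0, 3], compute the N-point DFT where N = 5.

X[k] = Σ(n=0 to 4) x[n] · ω_5^(nk)
where ω_5 = e^(-2πi/5)

Computing each X[k]:
X[0] = 9
X[1] = 0.1180-0.8123i
X[2] = -2.1180+3.4410i
X[3] = -2.1180-3.4410i
X[4] = 0.1180+0.8123i

X = [9, 0.1180-0.8123i, -2.1180+3.4410i, -2.1180-3.4410i, 0.1180+0.8123i]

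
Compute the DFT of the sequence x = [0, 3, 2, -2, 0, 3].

X[k] = Σ(n=0 to 5) x[n] · ω_6^(nk)
where ω_6 = e^(-2πi/6)

Computing each X[k]:
X[0] = 6
X[1] = 4.0000-1.7321i
X[2] = -6.0000+1.7321i
X[3] = -2
X[4] = -6.0000-1.7321i
X[5] = 4.0000+1.7321i

X = [6, 4.0000-1.7321i, -6.0000+1.7321i, -2, -6.0000-1.7321i, 4.0000+1.7321i]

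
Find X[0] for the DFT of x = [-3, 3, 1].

X[0] = Σ(n=0 to 2) x[n] · ω_3^0 = Σ x[n]
= (-3) + (3) + (1)

X[0] = 1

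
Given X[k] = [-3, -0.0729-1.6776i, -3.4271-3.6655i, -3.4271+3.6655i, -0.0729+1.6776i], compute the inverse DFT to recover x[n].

x[n] = (1/5) Σ(k=0 to 4) X[k] · e^(2πikn/5)

Computing each x[n]:
x[0] = -2
x[1] = 2
x[2] = -2
x[3] = 0
x[4] = -1

x = [-2, 2, -2, 0, -1]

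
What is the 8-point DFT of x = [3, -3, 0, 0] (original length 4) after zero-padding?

Original 4-point DFT: [0, 3+3i, 6, 3-3i]
Zero-padded 8-point DFT provides frequency interpolation.

DFT_8([x, 0, ...]) = [0, 0.8787+2.1213i, 3+3i, 5.1213+2.1213i, 6, 5.1213-2.1213i, 3-3i, 0.8787-2.1213i]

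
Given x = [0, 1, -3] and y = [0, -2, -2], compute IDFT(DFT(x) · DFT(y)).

(x ⊛ y)[n] = Σ(m=0 to 2) x[m] · y[(n-m) mod 3]

Computing each output sample:
(x ⊛ y)[0] = 4
(x ⊛ y)[1] = 6
(x ⊛ y)[2] = -2

x ⊛ y = [4, 6, -2]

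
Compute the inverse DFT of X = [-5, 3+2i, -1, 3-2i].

x[n] = (1/4) Σ(k=0 to 3) X[k] · e^(2πikn/4)

Computing each x[n]:
x[0] = 0
x[1] = -2
x[2] = -3
x[3] = 0

x = [0, -2, -3, 0]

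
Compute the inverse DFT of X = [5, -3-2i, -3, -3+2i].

x[n] = (1/4) Σ(k=0 to 3) X[k] · e^(2πikn/4)

Computing each x[n]:
x[0] = -1
x[1] = 3
x[2] = 2
x[3] = 1

x = [-1, 3, 2, 1]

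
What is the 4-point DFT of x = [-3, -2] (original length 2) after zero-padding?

Original 2-point DFT: [-5, -1]
Zero-padded 4-point DFT provides frequency interpolation.

DFT_4([x, 0, ...]) = [-5, -3+2i, -1, -3-2i]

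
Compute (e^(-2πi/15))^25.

Since ω_15^15 = 1, powers reduce modulo 15.
25 mod 15 = 10
So ω_15^25 = ω_15^10 = e^(-2πi·10/15)

ω_15^25 = ω_15^10 = -0.5000+0.8660i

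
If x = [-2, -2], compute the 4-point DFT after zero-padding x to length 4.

Original 2-point DFT: [-4, 0]
Zero-padded 4-point DFT provides frequency interpolation.

DFT_4([x, 0, ...]) = [-4, -2+2i, 0, -2-2i]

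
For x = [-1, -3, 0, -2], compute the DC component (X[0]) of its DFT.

X[0] = Σ(n=0 to 3) x[n] · ω_4^0 = Σ x[n]
= (-1) + (-3) + (0) + (-2)

X[0] = -6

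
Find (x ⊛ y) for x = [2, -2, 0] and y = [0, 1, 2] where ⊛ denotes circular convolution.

(x ⊛ y)[n] = Σ(m=0 to 2) x[m] · y[(n-m) mod 3]

Computing each output sample:
(x ⊛ y)[0] = -4
(x ⊛ y)[1] = 2
(x ⊛ y)[2] = 2

x ⊛ y = [-4, 2, 2]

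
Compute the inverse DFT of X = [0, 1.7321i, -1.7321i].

x[n] = (1/3) Σ(k=0 to 2) X[k] · e^(2πikn/3)

Computing each x[n]:
x[0] = 0
x[1] = -1
x[2] = 1

x = [0, -1, 1]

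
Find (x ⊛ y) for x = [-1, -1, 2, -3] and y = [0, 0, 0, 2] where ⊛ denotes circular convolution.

(x ⊛ y)[n] = Σ(m=0 to 3) x[m] · y[(n-m) mod 4]

Computing each output sample:
(x ⊛ y)[0] = -2
(x ⊛ y)[1] = 4
(x ⊛ y)[2] = -6
(x ⊛ y)[3] = -2

x ⊛ y = [-2, 4, -6, -2]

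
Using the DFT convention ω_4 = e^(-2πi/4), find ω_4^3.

ω_4^3 = e^(-2πi·3/4)
= cos(-2π·3/4) + i·sin(-2π·3/4)
= cos(-6π/4) + i·sin(-6π/4)

ω_4^3 = cos(-6π/4) + i·sin(-6π/4) = 1i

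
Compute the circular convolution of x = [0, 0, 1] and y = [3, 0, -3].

(x ⊛ y)[n] = Σ(m=0 to 2) x[m] · y[(n-m) mod 3]

Computing each output sample:
(x ⊛ y)[0] = 0
(x ⊛ y)[1] = -3
(x ⊛ y)[2] = 3

x ⊛ y = [0, -3, 3]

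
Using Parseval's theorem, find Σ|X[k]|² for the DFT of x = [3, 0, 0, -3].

Parseval: Σ|x[n]|² = (1/N)Σ|X[k]|², so Σ|X[k]|² = N·Σ|x[n]|² = 4·18.0000

Σ|X[k]|² = N·Σ|x[n]|² = 4·18.0000 = 72.0000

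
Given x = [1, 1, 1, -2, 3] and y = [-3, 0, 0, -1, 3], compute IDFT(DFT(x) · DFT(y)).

(x ⊛ y)[n] = Σ(m=0 to 4) x[m] · y[(n-m) mod 5]

Computing each output sample:
(x ⊛ y)[0] = -1
(x ⊛ y)[1] = 2
(x ⊛ y)[2] = -12
(x ⊛ y)[3] = 14
(x ⊛ y)[4] = -7

x ⊛ y = [-1, 2, -12, 14, -7]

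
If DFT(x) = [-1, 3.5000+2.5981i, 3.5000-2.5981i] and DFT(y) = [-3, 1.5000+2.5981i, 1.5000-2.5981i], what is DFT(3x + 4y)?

By linearity: DFT(3x + 4y) = 3·DFT(x) + 4·DFT(y)
= 3·[-1, 3.5000+2.5981i, 3.5000-2.5981i] + 4·[-3, 1.5000+2.5981i, 1.5000-2.5981i]

Computing element-wise:
Z[0] = 3·(-1) + 4·(-3) = -15
Z[1] = 3·(3.5000+2.5981i) + 4·(1.5000+2.5981i) = 16.5000+18.1867i
Z[2] = 3·(3.5000-2.5981i) + 4·(1.5000-2.5981i) = 16.5000-18.1867i

DFT(3x + 4y) = 3·X + 4·Y = [-15, 16.5000+18.1867i, 16.5000-18.1867i]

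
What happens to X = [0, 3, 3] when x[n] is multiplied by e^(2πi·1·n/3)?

Modulation property: DFT(ω_3^(-1n)·x[n]) = X[(k-1) mod 3], so circularly shift X by 1 positions.

X[k-1] = [3, 0, 3]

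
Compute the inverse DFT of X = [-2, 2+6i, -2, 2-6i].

x[n] = (1/4) Σ(k=0 to 3) X[k] · e^(2πikn/4)

Computing each x[n]:
x[0] = 0
x[1] = -3
x[2] = -2
x[3] = 3

x = [0, -3, -2, 3]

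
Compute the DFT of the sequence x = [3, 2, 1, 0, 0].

X[k] = Σ(n=0 to 4) x[n] · ω_5^(nk)
where ω_5 = e^(-2πi/5)

Computing each X[k]:
X[0] = 6
X[1] = 2.8090-2.4899i
X[2] = 1.6910-0.2245i
X[3] = 1.6910+0.2245i
X[4] = 2.8090+2.4899i

X = [6, 2.8090-2.4899i, 1.6910-0.2245i, 1.6910+0.2245i, 2.8090+2.4899i]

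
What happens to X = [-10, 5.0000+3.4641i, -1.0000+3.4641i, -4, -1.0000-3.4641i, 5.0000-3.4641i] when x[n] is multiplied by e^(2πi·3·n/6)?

Modulation property: DFT(ω_6^(-3n)·x[n]) = X[(k-3) mod 6], so circularly shift X by 3 positions.

X[k-3] = [-4, -1.0000-3.4641i, 5.0000-3.4641i, -10, 5.0000+3.4641i, -1.0000+3.4641i]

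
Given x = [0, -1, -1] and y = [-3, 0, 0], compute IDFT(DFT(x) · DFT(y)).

(x ⊛ y)[n] = Σ(m=0 to 2) x[m] · y[(n-m) mod 3]

Computing each output sample:
(x ⊛ y)[0] = 0
(x ⊛ y)[1] = 3
(x ⊛ y)[2] = 3

x ⊛ y = [0, 3, 3]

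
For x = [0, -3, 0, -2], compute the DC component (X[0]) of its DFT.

X[0] = Σ(n=0 to 3) x[n] · ω_4^0 = Σ x[n]
= (0) + (-3) + (0) + (-2)

X[0] = -5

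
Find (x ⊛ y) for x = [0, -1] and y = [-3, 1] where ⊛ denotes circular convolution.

(x ⊛ y)[n] = Σ(m=0 to 1) x[m] · y[(n-m) mod 2]

Computing each output sample:
(x ⊛ y)[0] = -1
(x ⊛ y)[1] = 3

x ⊛ y = [-1, 3]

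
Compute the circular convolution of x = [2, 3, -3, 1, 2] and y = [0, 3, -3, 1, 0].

(x ⊛ y)[n] = Σ(m=0 to 4) x[m] · y[(n-m) mod 5]

Computing each output sample:
(x ⊛ y)[0] = 0
(x ⊛ y)[1] = 1
(x ⊛ y)[2] = 5
(x ⊛ y)[3] = -16
(x ⊛ y)[4] = 15

x ⊛ y = [0, 1, 5, -16, 15]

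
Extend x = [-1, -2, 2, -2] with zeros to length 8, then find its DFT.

Original 4-point DFT: [-3, -3, 5, -3]
Zero-padded 8-point DFT provides frequency interpolation.

DFT_8([x, 0, ...]) = [-3, -1.0000+0.8284i, -3, -1.0000+4.8284i, 5, -1.0000-4.8284i, -3, -1.0000-0.8284i]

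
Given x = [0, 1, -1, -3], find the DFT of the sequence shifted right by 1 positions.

Time shift by 1: X_shifted[k] = ω_4^(1k) · X[k]
Shifted x = [-3, 0, 1, -1]

DFT(x[n-1]) = [-3, -4-1i, -1, -4+1i]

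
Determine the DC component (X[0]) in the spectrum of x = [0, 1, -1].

X[0] = Σ(n=0 to 2) x[n] · ω_3^0 = Σ x[n]
= (0) + (1) + (-1)

X[0] = 0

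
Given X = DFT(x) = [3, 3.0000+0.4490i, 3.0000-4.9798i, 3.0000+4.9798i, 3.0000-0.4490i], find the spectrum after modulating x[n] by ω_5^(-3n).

Modulation property: DFT(ω_5^(-3n)·x[n]) = X[(k-3) mod 5], so circularly shift X by 3 positions.

X[k-3] = [3.0000-4.9798i, 3.0000+4.9798i, 3.0000-0.4490i, 3, 3.0000+0.4490i]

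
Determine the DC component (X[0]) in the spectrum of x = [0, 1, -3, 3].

X[0] = Σ(n=0 to 3) x[n] · ω_4^0 = Σ x[n]
= (0) + (1) + (-3) + (3)

X[0] = 1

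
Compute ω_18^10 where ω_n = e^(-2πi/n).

ω_18^10 = e^(-2πi·10/18)
= cos(-2π·10/18) + i·sin(-2π·10/18)
= cos(-20π/18) + i·sin(-20π/18)

ω_18^10 = cos(-20π/18) + i·sin(-20π/18) = -0.9397+0.3420i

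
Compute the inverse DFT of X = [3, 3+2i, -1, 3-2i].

x[n] = (1/4) Σ(k=0 to 3) X[k] · e^(2πikn/4)

Computing each x[n]:
x[0] = 2
x[1] = 0
x[2] = -1
x[3] = 2

x = [2, 0, -1, 2]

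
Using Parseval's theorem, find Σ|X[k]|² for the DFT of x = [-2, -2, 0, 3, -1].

Parseval: Σ|x[n]|² = (1/N)Σ|X[k]|², so Σ|X[k]|² = N·Σ|x[n]|² = 5·18.0000

Σ|X[k]|² = N·Σ|x[n]|² = 5·18.0000 = 90.0000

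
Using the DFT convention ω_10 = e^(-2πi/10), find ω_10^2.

ω_10^2 = e^(-2πi·2/10)
= cos(-2π·2/10) + i·sin(-2π·2/10)
= cos(-4π/10) + i·sin(-4π/10)

ω_10^2 = cos(-4π/10) + i·sin(-4π/10) = 0.3090-0.9511i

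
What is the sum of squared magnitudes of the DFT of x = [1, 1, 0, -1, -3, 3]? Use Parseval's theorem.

Parseval: Σ|x[n]|² = (1/N)Σ|X[k]|², so Σ|X[k]|² = N·Σ|x[n]|² = 6·21.0000

Σ|X[k]|² = N·Σ|x[n]|² = 6·21.0000 = 126.0000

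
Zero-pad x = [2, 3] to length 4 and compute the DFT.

Original 2-point DFT: [5, -1]
Zero-padded 4-point DFT provides frequency interpolation.

DFT_4([x, 0, ...]) = [5, 2-3i, -1, 2+3i]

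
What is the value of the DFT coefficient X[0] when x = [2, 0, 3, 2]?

X[0] = Σ(n=0 to 3) x[n] · ω_4^0 = Σ x[n]
= (2) + (0) + (3) + (2)

X[0] = 7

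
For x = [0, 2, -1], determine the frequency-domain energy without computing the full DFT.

Parseval: Σ|x[n]|² = (1/N)Σ|X[k]|², so Σ|X[k]|² = N·Σ|x[n]|² = 3·5.0000

Σ|X[k]|² = N·Σ|x[n]|² = 3·5.0000 = 15.0000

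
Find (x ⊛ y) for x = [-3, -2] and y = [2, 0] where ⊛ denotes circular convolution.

(x ⊛ y)[n] = Σ(m=0 to 1) x[m] · y[(n-m) mod 2]

Computing each output sample:
(x ⊛ y)[0] = -6
(x ⊛ y)[1] = -4

x ⊛ y = [-6, -4]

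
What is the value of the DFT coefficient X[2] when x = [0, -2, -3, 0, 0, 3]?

X[2] = Σ(n=0 to 5) x[n] · ω_6^(2n) where ω_6 = e^(-2πi/6)
= (0)·ω_6^0 + (-2)·ω_6^2 + (-3)·ω_6^4 + (0)·ω_6^6 + (0)·ω_6^8 + (3)·ω_6^10

X[2] = 1.0000+1.7321i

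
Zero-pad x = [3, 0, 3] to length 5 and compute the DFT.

Original 3-point DFT: [6, 1.5000+2.5981i, 1.5000-2.5981i]
Zero-padded 5-point DFT provides frequency interpolation.

DFT_5([x, 0, ...]) = [6, 0.5729-1.7634i, 3.9271+2.8532i, 3.9271-2.8532i, 0.5729+1.7634i]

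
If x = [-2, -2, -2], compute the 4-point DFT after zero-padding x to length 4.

Original 3-point DFT: [-6, 0, 0]
Zero-padded 4-point DFT provides frequency interpolation.

DFT_4([x, 0, ...]) = [-6, 2i, -2, -2i]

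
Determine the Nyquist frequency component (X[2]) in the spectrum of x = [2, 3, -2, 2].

X[2] = Σ(n=0 to 3) x[n] · ω_4^(2n) where ω_4 = e^(-2πi/4)
= (2)·ω_4^0 + (3)·ω_4^2 + (-2)·ω_4^4 + (2)·ω_4^6

X[2] = -5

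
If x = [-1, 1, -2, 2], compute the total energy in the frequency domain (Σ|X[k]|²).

Parseval: Σ|x[n]|² = (1/N)Σ|X[k]|², so Σ|X[k]|² = N·Σ|x[n]|² = 4·10.0000

Σ|X[k]|² = N·Σ|x[n]|² = 4·10.0000 = 40.0000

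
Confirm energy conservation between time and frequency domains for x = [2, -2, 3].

Time domain:
Σ|x[n]|² = |2|² + |-2|² + |3|² = 17.0000

Frequency domain:
(1/3)Σ|X[k]|² = (1/3)(|3|² + |1.5000+4.3301i|² + |1.5000-4.3301i|²) = (1/3)·51.0000 = 17.0000

Both sides agree, confirming Parseval's theorem.

Σ|x[n]|² = (1/N)Σ|X[k]|² = 17.0000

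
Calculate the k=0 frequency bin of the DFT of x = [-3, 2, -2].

X[0] = Σ(n=0 to 2) x[n] · ω_3^0 = Σ x[n]
= (-3) + (2) + (-2)

X[0] = -3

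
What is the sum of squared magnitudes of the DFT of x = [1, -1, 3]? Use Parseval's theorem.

Parseval: Σ|x[n]|² = (1/N)Σ|X[k]|², so Σ|X[k]|² = N·Σ|x[n]|² = 3·11.0000

Σ|X[k]|² = N·Σ|x[n]|² = 3·11.0000 = 33.0000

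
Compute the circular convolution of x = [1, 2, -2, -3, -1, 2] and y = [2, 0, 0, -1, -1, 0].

(x ⊛ y)[n] = Σ(m=0 to 5) x[m] · y[(n-m) mod 6]

Computing each output sample:
(x ⊛ y)[0] = 7
(x ⊛ y)[1] = 8
(x ⊛ y)[2] = -5
(x ⊛ y)[3] = -9
(x ⊛ y)[4] = -5
(x ⊛ y)[5] = 4

x ⊛ y = [7, 8, -5, -9, -5, 4]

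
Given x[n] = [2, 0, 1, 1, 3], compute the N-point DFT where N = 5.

X[k] = Σ(n=0 to 4) x[n] · ω_5^(nk)
where ω_5 = e^(-2πi/5)

Computing each X[k]:
X[0] = 7
X[1] = 1.3090+2.8532i
X[2] = 0.1910+1.7634i
X[3] = 0.1910-1.7634i
X[4] = 1.3090-2.8532i

X = [7, 1.3090+2.8532i, 0.1910+1.7634i, 0.1910-1.7634i, 1.3090-2.8532i]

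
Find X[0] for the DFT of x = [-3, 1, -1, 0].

X[0] = Σ(n=0 to 3) x[n] · ω_4^0 = Σ x[n]
= (-3) + (1) + (-1) + (0)

X[0] = -3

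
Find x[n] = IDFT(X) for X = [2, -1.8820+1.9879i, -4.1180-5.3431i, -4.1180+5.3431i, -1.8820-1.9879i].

x[n] = (1/5) Σ(k=0 to 4) X[k] · e^(2πikn/5)

Computing each x[n]:
x[0] = -2
x[1] = 2
x[2] = -2
x[3] = 3
x[4] = 1

x = [-2, 2, -2, 3, 1]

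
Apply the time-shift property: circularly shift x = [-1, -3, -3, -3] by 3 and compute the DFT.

Time shift by 3: X_shifted[k] = ω_4^(3k) · X[k]
Shifted x = [-3, -3, -3, -1]

DFT(x[n-3]) = [-10, 2i, -2, -2i]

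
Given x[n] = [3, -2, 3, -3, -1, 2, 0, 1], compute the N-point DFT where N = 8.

X[k] = Σ(n=0 to 7) x[n] · ω_8^(nk)
where ω_8 = e^(-2πi/8)

Computing each X[k]:
X[0] = 3
X[1] = 4.0000+2.6569i
X[2] = -1-2i
X[3] = 4.0000+8.6569i
X[4] = 7
X[5] = 4.0000-8.6569i
X[6] = -1+2i
X[7] = 4.0000-2.6569i

X = [3, 4.0000+2.6569i, -1-2i, 4.0000+8.6569i, 7, 4.0000-8.6569i, -1+2i, 4.0000-2.6569i]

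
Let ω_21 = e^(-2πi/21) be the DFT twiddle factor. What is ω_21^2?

ω_21^2 = e^(-2πi·2/21)
= cos(-2π·2/21) + i·sin(-2π·2/21)
= cos(-4π/21) + i·sin(-4π/21)

ω_21^2 = cos(-4π/21) + i·sin(-4π/21) = 0.8262-0.5633i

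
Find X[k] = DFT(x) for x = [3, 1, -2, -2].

X[k] = Σ(n=0 to 3) x[n] · ω_4^(nk)
where ω_4 = e^(-2πi/4)

Computing each X[k]:
X[0] = 0
X[1] = 5-3i
X[2] = 2
X[3] = 5+3i

X = [0, 5-3i, 2, 5+3i]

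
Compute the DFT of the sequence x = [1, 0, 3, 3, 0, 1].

X[k] = Σ(n=0 to 5) x[n] · ω_6^(nk)
where ω_6 = e^(-2πi/6)

Computing each X[k]:
X[0] = 8
X[1] = -3.0000-1.7321i
X[2] = 2.0000+3.4641i
X[3] = 0
X[4] = 2.0000-3.4641i
X[5] = -3.0000+1.7321i

X = [8, -3.0000-1.7321i, 2.0000+3.4641i, 0, 2.0000-3.4641i, -3.0000+1.7321i]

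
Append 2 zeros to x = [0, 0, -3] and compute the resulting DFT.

Original 3-point DFT: [-3, 1.5000-2.5981i, 1.5000+2.5981i]
Zero-padded 5-point DFT provides frequency interpolation.

DFT_5([x, 0, ...]) = [-3, 2.4271+1.7634i, -0.9271-2.8532i, -0.9271+2.8532i, 2.4271-1.7634i]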